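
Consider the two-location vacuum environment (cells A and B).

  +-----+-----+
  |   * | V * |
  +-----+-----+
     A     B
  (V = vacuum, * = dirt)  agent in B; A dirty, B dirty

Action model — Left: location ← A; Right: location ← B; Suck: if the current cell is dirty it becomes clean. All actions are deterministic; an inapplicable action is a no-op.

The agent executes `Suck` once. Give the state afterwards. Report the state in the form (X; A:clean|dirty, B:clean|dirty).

start: (B; A:dirty, B:dirty)
1) do Suck; now (B; A:dirty, B:clean)

(B; A:dirty, B:clean)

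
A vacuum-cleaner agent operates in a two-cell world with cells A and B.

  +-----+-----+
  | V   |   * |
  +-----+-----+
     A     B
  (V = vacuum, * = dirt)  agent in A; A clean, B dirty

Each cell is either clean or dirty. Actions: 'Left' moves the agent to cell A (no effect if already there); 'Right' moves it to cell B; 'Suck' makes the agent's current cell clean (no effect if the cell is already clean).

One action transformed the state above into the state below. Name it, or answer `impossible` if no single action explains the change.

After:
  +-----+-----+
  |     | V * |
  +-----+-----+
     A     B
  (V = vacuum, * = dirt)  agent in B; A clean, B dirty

try  Left: loc=A A=clean B=dirty
try Right: loc=B A=clean B=dirty  ← match
try  Suck: loc=A A=clean B=dirty

Right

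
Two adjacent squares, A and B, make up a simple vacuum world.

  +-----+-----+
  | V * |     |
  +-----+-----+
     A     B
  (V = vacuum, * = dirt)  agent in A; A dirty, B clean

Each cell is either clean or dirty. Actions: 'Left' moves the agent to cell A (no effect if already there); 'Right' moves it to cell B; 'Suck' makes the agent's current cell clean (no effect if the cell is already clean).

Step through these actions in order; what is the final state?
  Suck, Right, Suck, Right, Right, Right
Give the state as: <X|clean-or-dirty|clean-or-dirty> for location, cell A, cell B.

step 1/6 (Suck): <A|clean|clean>
step 2/6 (Right): <B|clean|clean>
step 3/6 (Suck): <B|clean|clean>
step 4/6 (Right): <B|clean|clean>
step 5/6 (Right): <B|clean|clean>
step 6/6 (Right): <B|clean|clean>

<B|clean|clean>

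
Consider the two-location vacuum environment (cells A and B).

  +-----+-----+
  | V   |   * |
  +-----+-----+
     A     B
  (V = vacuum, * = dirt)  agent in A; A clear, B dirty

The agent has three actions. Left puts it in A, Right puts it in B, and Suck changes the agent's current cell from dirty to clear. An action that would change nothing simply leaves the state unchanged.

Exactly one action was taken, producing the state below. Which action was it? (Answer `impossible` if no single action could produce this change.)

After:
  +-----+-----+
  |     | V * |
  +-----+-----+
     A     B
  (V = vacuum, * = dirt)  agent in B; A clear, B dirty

try  Left: in A — A clear, B dirty
try Right: in B — A clear, B dirty  ← match
try  Suck: in A — A clear, B dirty

Right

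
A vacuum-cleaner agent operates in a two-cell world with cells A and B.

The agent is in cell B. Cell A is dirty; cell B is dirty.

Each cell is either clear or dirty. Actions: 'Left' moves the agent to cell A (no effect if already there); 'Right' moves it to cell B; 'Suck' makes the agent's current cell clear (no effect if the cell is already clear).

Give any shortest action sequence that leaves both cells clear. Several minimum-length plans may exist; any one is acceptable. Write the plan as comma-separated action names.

Suck, Left, Suck

t=1 Suck ⇒ (B; A:dirty, B:clear)
t=2 Left ⇒ (A; A:dirty, B:clear)
t=3 Suck ⇒ (A; A:clear, B:clear)
min 3: Suck B + move + Suck A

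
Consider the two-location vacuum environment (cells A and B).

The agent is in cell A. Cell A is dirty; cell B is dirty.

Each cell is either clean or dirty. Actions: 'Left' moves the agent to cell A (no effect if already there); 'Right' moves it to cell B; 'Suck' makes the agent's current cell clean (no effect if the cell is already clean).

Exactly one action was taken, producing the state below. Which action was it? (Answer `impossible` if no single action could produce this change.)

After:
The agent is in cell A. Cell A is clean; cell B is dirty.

Suck

try  Left: (A; A:dirty, B:dirty)
try Right: (B; A:dirty, B:dirty)
try  Suck: (A; A:clean, B:dirty)  ← match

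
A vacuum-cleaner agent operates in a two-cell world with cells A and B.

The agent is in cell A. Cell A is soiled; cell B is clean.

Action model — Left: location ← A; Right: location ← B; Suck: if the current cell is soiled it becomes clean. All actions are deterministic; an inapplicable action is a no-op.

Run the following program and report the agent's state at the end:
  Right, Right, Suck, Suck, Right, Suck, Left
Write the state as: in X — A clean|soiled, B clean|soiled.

t=1 Right ⇒ in B — A soiled, B clean
t=2 Right ⇒ in B — A soiled, B clean
t=3 Suck ⇒ in B — A soiled, B clean
t=4 Suck ⇒ in B — A soiled, B clean
t=5 Right ⇒ in B — A soiled, B clean
t=6 Suck ⇒ in B — A soiled, B clean
t=7 Left ⇒ in A — A soiled, B clean

in A — A soiled, B clean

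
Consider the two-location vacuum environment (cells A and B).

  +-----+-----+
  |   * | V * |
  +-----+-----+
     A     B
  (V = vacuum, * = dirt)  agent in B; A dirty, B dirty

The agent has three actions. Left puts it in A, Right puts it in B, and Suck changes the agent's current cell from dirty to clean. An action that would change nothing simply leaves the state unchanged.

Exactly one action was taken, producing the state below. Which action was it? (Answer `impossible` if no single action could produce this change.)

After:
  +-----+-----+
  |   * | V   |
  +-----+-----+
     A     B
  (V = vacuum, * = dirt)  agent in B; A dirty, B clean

Suck

try  Left: (A; A:dirty, B:dirty)
try Right: (B; A:dirty, B:dirty)
try  Suck: (B; A:dirty, B:clean)  ← match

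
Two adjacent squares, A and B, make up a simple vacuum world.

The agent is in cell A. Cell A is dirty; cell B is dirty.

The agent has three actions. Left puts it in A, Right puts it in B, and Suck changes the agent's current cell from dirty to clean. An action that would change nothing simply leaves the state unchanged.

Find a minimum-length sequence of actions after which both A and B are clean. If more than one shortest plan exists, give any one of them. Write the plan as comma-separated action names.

Suck, Right, Suck

[1] after Suck: (A; A:clean, B:dirty)
[2] after Right: (B; A:clean, B:dirty)
[3] after Suck: (B; A:clean, B:clean)
min 3: Suck A + move + Suck B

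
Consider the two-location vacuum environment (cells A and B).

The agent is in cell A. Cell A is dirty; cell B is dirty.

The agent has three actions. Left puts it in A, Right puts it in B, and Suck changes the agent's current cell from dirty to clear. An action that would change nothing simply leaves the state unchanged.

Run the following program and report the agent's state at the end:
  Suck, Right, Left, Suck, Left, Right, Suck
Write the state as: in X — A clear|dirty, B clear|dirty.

Suck (#1): in A — A clear, B dirty
Right (#2): in B — A clear, B dirty
Left (#3): in A — A clear, B dirty
Suck (#4): in A — A clear, B dirty
Left (#5): in A — A clear, B dirty
Right (#6): in B — A clear, B dirty
Suck (#7): in B — A clear, B clear

in B — A clear, B clear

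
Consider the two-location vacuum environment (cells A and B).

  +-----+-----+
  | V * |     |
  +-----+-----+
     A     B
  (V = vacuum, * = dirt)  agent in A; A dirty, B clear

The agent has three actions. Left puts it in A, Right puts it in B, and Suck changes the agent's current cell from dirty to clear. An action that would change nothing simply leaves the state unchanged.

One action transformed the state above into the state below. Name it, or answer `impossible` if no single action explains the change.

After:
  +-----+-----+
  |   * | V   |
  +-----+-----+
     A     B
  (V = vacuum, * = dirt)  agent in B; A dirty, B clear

try  Left: <A|dirty|clear>
try Right: <B|dirty|clear>  ← match
try  Suck: <A|clear|clear>

Right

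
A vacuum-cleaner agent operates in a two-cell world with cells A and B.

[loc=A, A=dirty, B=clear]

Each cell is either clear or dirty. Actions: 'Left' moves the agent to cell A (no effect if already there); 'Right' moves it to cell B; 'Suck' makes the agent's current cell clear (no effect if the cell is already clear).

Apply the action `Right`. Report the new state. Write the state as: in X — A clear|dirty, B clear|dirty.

in B — A dirty, B clear

start: in A — A dirty, B clear
step 1/1 (Right): in B — A dirty, B clear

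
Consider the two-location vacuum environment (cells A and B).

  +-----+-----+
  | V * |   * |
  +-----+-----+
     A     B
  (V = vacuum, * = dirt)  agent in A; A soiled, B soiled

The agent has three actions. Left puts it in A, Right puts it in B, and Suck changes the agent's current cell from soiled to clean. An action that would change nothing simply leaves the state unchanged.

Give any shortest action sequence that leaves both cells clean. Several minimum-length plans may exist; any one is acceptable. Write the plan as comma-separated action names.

Suck, Right, Suck

1. Suck → loc=A A=clean B=soiled
2. Right → loc=B A=clean B=soiled
3. Suck → loc=B A=clean B=clean
min 3: Suck A + move + Suck B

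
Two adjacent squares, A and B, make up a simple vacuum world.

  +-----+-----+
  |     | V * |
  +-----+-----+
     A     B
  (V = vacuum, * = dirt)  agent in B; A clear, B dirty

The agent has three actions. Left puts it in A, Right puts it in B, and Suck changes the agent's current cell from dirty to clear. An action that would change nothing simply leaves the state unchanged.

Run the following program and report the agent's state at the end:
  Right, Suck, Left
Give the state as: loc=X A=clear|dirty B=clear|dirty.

[1] after Right: loc=B A=clear B=dirty
[2] after Suck: loc=B A=clear B=clear
[3] after Left: loc=A A=clear B=clear

loc=A A=clear B=clear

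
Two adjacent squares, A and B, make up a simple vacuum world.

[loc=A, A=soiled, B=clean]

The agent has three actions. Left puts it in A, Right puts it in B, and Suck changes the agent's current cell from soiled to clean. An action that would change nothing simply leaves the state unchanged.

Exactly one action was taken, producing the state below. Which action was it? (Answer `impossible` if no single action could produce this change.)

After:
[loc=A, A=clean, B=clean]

try  Left: loc=A A=soiled B=clean
try Right: loc=B A=soiled B=clean
try  Suck: loc=A A=clean B=clean  ← match

Suck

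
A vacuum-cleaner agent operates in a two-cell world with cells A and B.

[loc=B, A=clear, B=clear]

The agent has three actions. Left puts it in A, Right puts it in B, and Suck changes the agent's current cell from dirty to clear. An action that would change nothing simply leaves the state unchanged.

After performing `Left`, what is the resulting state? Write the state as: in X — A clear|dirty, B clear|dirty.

start: in B — A clear, B clear
[1] after Left: in A — A clear, B clear

in A — A clear, B clear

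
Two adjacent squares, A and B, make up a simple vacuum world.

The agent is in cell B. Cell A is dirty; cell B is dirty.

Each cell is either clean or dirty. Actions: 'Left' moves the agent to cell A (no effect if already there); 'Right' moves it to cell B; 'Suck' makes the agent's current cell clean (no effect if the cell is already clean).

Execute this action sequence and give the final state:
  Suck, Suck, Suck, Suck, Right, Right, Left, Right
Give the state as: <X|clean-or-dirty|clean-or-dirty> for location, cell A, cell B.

<B|dirty|clean>

Suck (#1): <B|dirty|clean>
Suck (#2): <B|dirty|clean>
Suck (#3): <B|dirty|clean>
Suck (#4): <B|dirty|clean>
Right (#5): <B|dirty|clean>
Right (#6): <B|dirty|clean>
Left (#7): <A|dirty|clean>
Right (#8): <B|dirty|clean>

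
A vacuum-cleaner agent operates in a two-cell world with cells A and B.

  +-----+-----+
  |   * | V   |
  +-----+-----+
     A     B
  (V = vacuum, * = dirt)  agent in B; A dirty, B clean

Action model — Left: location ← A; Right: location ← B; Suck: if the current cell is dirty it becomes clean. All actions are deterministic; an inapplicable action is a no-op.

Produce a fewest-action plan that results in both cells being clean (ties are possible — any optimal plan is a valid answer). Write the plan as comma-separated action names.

Left, Suck

1. Left → (A; A:dirty, B:clean)
2. Suck → (A; A:clean, B:clean)
min 2: go A then Suck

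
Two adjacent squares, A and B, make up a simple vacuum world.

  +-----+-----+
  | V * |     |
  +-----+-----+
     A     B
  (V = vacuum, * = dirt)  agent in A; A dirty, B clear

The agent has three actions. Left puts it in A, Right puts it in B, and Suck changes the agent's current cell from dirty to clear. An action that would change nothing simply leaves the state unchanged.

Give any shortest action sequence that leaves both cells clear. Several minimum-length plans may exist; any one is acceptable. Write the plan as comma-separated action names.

Suck

[1] after Suck: <A|clear|clear>
min 1: A is dirty, one Suck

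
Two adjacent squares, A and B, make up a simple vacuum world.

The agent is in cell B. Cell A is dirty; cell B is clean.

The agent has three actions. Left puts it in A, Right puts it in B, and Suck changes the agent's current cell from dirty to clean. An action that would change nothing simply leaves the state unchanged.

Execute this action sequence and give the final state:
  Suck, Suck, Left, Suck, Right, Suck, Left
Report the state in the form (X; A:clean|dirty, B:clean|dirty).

t=1 Suck ⇒ (B; A:dirty, B:clean)
t=2 Suck ⇒ (B; A:dirty, B:clean)
t=3 Left ⇒ (A; A:dirty, B:clean)
t=4 Suck ⇒ (A; A:clean, B:clean)
t=5 Right ⇒ (B; A:clean, B:clean)
t=6 Suck ⇒ (B; A:clean, B:clean)
t=7 Left ⇒ (A; A:clean, B:clean)

(A; A:clean, B:clean)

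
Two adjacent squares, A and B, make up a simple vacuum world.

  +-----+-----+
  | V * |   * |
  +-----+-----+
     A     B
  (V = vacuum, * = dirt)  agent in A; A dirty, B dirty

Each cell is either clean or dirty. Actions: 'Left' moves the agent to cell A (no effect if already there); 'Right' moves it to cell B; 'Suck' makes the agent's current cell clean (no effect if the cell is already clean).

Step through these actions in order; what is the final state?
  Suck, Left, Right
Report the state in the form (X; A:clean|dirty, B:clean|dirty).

(B; A:clean, B:dirty)

Suck (#1): (A; A:clean, B:dirty)
Left (#2): (A; A:clean, B:dirty)
Right (#3): (B; A:clean, B:dirty)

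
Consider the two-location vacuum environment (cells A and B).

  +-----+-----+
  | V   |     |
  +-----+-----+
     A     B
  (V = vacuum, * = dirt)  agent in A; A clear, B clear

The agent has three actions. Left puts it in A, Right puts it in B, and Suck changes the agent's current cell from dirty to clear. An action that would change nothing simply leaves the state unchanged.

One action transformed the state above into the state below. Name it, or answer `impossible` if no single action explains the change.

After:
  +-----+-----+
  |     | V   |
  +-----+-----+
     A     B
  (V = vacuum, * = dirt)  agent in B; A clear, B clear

Right

try  Left: (A; A:clear, B:clear)
try Right: (B; A:clear, B:clear)  ← match
try  Suck: (A; A:clear, B:clear)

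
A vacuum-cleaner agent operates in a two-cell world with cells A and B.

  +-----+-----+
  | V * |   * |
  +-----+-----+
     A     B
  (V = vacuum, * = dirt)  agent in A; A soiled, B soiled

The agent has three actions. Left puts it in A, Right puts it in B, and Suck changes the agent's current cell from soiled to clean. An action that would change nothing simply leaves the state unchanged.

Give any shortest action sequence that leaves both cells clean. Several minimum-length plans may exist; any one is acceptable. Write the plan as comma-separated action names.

Suck, Right, Suck

step 1/3 (Suck): loc=A A=clean B=soiled
step 2/3 (Right): loc=B A=clean B=soiled
step 3/3 (Suck): loc=B A=clean B=clean
min 3: Suck A + move + Suck B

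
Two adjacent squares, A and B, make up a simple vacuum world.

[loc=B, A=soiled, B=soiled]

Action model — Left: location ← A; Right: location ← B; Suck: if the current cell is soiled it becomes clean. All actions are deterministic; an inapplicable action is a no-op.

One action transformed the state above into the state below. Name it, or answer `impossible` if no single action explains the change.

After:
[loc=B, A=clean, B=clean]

impossible

try  Left: <A|soiled|soiled>
try Right: <B|soiled|soiled>
try  Suck: <B|soiled|clean>
no single action produces the after-state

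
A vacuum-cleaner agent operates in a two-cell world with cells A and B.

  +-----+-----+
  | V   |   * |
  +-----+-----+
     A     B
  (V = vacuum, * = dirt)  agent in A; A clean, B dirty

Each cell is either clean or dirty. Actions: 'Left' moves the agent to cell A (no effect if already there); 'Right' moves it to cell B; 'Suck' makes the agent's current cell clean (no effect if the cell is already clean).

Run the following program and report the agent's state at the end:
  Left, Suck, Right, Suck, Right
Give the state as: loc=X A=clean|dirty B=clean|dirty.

[1] after Left: loc=A A=clean B=dirty
[2] after Suck: loc=A A=clean B=dirty
[3] after Right: loc=B A=clean B=dirty
[4] after Suck: loc=B A=clean B=clean
[5] after Right: loc=B A=clean B=clean

loc=B A=clean B=clean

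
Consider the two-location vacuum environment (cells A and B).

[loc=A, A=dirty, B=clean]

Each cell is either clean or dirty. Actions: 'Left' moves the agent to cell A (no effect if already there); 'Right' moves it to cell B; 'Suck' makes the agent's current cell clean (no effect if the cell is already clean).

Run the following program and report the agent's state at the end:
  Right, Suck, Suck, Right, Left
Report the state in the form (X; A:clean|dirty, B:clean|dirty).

[1] after Right: (B; A:dirty, B:clean)
[2] after Suck: (B; A:dirty, B:clean)
[3] after Suck: (B; A:dirty, B:clean)
[4] after Right: (B; A:dirty, B:clean)
[5] after Left: (A; A:dirty, B:clean)

(A; A:dirty, B:clean)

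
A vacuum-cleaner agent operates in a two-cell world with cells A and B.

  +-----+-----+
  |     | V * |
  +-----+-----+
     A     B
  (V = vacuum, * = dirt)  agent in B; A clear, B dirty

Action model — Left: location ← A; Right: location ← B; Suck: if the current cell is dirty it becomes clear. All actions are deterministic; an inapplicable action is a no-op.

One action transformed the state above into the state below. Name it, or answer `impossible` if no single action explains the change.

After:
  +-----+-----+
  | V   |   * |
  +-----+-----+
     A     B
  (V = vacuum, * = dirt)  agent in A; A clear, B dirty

try  Left: (A; A:clear, B:dirty)  ← match
try Right: (B; A:clear, B:dirty)
try  Suck: (B; A:clear, B:clear)

Left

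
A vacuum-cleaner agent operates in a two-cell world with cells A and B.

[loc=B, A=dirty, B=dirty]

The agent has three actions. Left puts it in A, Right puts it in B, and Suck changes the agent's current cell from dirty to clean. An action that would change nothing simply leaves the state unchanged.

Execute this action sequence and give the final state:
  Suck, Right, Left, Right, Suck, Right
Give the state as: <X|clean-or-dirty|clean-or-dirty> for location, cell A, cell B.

1) do Suck; now <B|dirty|clean>
2) do Right; now <B|dirty|clean>
3) do Left; now <A|dirty|clean>
4) do Right; now <B|dirty|clean>
5) do Suck; now <B|dirty|clean>
6) do Right; now <B|dirty|clean>

<B|dirty|clean>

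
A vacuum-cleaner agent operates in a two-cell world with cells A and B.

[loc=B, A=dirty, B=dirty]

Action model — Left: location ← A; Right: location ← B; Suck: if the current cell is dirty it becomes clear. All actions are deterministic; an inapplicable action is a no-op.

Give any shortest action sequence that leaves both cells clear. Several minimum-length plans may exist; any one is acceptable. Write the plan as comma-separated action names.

Suck, Left, Suck

t=1 Suck ⇒ in B — A dirty, B clear
t=2 Left ⇒ in A — A dirty, B clear
t=3 Suck ⇒ in A — A clear, B clear
min 3: Suck B + move + Suck A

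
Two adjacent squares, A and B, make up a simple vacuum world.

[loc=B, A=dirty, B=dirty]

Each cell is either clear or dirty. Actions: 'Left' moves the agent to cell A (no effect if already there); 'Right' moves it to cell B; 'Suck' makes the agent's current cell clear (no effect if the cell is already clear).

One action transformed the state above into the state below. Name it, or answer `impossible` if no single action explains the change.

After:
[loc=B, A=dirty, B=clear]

try  Left: in A — A dirty, B dirty
try Right: in B — A dirty, B dirty
try  Suck: in B — A dirty, B clear  ← match

Suck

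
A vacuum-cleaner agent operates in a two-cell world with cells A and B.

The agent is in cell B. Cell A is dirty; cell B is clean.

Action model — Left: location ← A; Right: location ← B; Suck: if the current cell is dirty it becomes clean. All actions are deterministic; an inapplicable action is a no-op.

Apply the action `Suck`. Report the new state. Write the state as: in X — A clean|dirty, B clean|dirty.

start: in B — A dirty, B clean
1. Suck → in B — A dirty, B clean

in B — A dirty, B clean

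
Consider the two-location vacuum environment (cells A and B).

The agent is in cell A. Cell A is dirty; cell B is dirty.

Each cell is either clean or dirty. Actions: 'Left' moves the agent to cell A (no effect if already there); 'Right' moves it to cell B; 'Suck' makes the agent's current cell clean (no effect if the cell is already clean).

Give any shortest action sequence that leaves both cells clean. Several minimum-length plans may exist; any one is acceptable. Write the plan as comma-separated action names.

Suck, Right, Suck

1) do Suck; now loc=A A=clean B=dirty
2) do Right; now loc=B A=clean B=dirty
3) do Suck; now loc=B A=clean B=clean
min 3: Suck A + move + Suck B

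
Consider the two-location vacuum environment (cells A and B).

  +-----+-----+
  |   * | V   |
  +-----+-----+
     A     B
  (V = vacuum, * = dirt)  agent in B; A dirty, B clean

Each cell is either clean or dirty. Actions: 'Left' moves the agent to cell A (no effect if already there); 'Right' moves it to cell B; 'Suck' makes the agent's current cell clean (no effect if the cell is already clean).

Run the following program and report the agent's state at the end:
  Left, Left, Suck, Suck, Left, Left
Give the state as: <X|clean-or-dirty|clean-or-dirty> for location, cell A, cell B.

<A|clean|clean>

step 1/6 (Left): <A|dirty|clean>
step 2/6 (Left): <A|dirty|clean>
step 3/6 (Suck): <A|clean|clean>
step 4/6 (Suck): <A|clean|clean>
step 5/6 (Left): <A|clean|clean>
step 6/6 (Left): <A|clean|clean>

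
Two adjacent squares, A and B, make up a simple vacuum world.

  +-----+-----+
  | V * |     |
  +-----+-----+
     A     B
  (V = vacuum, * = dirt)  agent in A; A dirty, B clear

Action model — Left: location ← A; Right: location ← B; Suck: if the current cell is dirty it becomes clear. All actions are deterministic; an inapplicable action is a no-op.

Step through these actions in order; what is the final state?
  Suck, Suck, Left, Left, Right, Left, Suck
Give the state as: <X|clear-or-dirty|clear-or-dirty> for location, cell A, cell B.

step 1/7 (Suck): <A|clear|clear>
step 2/7 (Suck): <A|clear|clear>
step 3/7 (Left): <A|clear|clear>
step 4/7 (Left): <A|clear|clear>
step 5/7 (Right): <B|clear|clear>
step 6/7 (Left): <A|clear|clear>
step 7/7 (Suck): <A|clear|clear>

<A|clear|clear>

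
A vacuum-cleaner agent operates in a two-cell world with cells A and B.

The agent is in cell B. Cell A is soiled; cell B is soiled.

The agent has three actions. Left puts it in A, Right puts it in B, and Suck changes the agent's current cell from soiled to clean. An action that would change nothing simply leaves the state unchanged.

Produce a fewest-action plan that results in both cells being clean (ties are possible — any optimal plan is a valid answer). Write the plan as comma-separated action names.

Suck, Left, Suck

[1] after Suck: (B; A:soiled, B:clean)
[2] after Left: (A; A:soiled, B:clean)
[3] after Suck: (A; A:clean, B:clean)
min 3: Suck B + move + Suck A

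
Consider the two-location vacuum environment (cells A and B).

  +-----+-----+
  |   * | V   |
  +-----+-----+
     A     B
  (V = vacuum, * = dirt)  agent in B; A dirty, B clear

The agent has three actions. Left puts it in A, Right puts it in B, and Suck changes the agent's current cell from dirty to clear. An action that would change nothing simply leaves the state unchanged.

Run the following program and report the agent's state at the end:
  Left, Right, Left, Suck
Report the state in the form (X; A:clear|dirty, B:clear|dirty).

1) do Left; now (A; A:dirty, B:clear)
2) do Right; now (B; A:dirty, B:clear)
3) do Left; now (A; A:dirty, B:clear)
4) do Suck; now (A; A:clear, B:clear)

(A; A:clear, B:clear)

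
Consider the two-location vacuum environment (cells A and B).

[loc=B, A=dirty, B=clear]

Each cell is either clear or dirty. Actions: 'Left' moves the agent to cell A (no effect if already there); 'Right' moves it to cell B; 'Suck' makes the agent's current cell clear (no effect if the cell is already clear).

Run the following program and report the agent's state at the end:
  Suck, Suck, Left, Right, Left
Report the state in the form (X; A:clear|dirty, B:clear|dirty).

(A; A:dirty, B:clear)

step 1/5 (Suck): (B; A:dirty, B:clear)
step 2/5 (Suck): (B; A:dirty, B:clear)
step 3/5 (Left): (A; A:dirty, B:clear)
step 4/5 (Right): (B; A:dirty, B:clear)
step 5/5 (Left): (A; A:dirty, B:clear)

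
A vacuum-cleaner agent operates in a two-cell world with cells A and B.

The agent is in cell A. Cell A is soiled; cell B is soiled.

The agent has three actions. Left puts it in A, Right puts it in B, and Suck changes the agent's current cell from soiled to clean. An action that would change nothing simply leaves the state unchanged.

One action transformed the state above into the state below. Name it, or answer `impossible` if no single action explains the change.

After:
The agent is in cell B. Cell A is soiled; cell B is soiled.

Right

try  Left: (A; A:soiled, B:soiled)
try Right: (B; A:soiled, B:soiled)  ← match
try  Suck: (A; A:clean, B:soiled)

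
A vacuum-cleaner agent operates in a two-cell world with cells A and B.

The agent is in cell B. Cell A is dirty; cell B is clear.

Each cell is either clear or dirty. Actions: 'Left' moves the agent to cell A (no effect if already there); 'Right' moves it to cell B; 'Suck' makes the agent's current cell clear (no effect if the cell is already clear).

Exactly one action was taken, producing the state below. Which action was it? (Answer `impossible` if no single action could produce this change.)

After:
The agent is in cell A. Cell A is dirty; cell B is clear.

Left

try  Left: (A; A:dirty, B:clear)  ← match
try Right: (B; A:dirty, B:clear)
try  Suck: (B; A:dirty, B:clear)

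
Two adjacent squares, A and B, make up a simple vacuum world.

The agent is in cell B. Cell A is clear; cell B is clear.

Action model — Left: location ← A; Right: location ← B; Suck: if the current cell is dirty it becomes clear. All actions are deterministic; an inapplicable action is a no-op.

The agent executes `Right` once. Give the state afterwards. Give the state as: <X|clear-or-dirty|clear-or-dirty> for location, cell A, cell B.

<B|clear|clear>

start: <B|clear|clear>
t=1 Right ⇒ <B|clear|clear>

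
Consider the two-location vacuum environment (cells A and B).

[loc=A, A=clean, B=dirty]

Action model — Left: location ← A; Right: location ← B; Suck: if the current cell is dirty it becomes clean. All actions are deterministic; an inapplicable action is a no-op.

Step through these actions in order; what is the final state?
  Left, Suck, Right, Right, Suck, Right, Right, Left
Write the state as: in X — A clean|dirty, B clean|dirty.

1. Left → in A — A clean, B dirty
2. Suck → in A — A clean, B dirty
3. Right → in B — A clean, B dirty
4. Right → in B — A clean, B dirty
5. Suck → in B — A clean, B clean
6. Right → in B — A clean, B clean
7. Right → in B — A clean, B clean
8. Left → in A — A clean, B clean

in A — A clean, B clean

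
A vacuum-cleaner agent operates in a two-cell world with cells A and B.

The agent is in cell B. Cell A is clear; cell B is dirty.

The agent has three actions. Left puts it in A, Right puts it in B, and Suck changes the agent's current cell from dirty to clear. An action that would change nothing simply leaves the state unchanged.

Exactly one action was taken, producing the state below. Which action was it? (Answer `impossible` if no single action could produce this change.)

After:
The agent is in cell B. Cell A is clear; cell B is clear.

try  Left: <A|clear|dirty>
try Right: <B|clear|dirty>
try  Suck: <B|clear|clear>  ← match

Suck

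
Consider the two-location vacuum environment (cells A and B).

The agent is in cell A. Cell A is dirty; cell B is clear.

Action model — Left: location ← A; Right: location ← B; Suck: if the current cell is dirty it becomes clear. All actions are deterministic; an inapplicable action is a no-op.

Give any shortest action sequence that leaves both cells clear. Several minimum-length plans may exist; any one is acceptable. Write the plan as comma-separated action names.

t=1 Suck ⇒ in A — A clear, B clear
min 1: A is dirty, one Suck

Suck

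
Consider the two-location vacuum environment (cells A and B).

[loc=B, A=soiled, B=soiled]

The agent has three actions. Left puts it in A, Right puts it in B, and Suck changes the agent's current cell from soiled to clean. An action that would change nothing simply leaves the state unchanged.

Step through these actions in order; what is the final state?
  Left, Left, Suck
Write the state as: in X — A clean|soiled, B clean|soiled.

in A — A clean, B soiled

t=1 Left ⇒ in A — A soiled, B soiled
t=2 Left ⇒ in A — A soiled, B soiled
t=3 Suck ⇒ in A — A clean, B soiled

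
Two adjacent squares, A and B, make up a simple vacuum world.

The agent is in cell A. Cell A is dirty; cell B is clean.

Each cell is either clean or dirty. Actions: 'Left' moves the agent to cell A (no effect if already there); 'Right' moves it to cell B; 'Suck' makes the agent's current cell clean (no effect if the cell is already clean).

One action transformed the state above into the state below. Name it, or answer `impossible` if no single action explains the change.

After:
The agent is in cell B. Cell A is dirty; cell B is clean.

Right

try  Left: <A|dirty|clean>
try Right: <B|dirty|clean>  ← match
try  Suck: <A|clean|clean>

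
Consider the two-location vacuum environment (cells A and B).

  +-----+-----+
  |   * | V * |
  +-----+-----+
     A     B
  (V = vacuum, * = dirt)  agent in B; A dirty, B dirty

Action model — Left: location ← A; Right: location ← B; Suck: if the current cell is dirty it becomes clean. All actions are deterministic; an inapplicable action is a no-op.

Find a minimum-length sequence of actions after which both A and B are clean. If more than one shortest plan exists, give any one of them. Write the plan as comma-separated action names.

[1] after Suck: (B; A:dirty, B:clean)
[2] after Left: (A; A:dirty, B:clean)
[3] after Suck: (A; A:clean, B:clean)
min 3: Suck B + move + Suck A

Suck, Left, Suck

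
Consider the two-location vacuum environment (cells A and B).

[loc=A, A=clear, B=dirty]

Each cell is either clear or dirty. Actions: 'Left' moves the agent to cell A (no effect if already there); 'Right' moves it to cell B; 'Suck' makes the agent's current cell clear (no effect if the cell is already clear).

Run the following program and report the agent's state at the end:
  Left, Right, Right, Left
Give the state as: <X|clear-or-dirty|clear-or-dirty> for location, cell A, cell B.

<A|clear|dirty>

t=1 Left ⇒ <A|clear|dirty>
t=2 Right ⇒ <B|clear|dirty>
t=3 Right ⇒ <B|clear|dirty>
t=4 Left ⇒ <A|clear|dirty>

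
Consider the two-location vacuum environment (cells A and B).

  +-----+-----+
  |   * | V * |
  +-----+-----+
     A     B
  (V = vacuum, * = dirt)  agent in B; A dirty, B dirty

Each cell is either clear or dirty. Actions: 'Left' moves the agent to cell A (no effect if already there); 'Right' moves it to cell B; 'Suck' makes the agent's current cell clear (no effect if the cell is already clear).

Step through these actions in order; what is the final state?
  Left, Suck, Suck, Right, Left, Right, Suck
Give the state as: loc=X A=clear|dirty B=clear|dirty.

Left (#1): loc=A A=dirty B=dirty
Suck (#2): loc=A A=clear B=dirty
Suck (#3): loc=A A=clear B=dirty
Right (#4): loc=B A=clear B=dirty
Left (#5): loc=A A=clear B=dirty
Right (#6): loc=B A=clear B=dirty
Suck (#7): loc=B A=clear B=clear

loc=B A=clear B=clear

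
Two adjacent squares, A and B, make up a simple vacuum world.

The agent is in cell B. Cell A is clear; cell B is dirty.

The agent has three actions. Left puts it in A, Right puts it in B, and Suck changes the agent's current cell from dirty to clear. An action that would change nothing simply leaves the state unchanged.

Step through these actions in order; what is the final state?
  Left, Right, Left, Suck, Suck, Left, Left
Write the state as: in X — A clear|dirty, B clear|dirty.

in A — A clear, B dirty

1) do Left; now in A — A clear, B dirty
2) do Right; now in B — A clear, B dirty
3) do Left; now in A — A clear, B dirty
4) do Suck; now in A — A clear, B dirty
5) do Suck; now in A — A clear, B dirty
6) do Left; now in A — A clear, B dirty
7) do Left; now in A — A clear, B dirty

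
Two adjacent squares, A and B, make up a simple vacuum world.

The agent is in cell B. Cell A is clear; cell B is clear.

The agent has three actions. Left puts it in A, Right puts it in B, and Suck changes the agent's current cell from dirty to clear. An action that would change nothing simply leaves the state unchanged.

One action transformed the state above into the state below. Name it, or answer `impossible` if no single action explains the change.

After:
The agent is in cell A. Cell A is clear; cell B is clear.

try  Left: <A|clear|clear>  ← match
try Right: <B|clear|clear>
try  Suck: <B|clear|clear>

Left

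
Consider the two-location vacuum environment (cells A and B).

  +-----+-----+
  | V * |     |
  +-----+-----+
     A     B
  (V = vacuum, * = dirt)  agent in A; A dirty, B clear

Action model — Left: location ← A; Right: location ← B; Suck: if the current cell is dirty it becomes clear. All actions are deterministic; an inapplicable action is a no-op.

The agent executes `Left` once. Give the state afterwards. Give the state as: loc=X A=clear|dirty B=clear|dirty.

start: loc=A A=dirty B=clear
1. Left → loc=A A=dirty B=clear

loc=A A=dirty B=clear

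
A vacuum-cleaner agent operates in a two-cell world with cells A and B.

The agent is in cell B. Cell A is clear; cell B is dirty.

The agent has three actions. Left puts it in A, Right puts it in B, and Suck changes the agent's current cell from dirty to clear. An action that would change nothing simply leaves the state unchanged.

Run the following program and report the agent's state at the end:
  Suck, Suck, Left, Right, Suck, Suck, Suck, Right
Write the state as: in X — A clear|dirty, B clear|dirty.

[1] after Suck: in B — A clear, B clear
[2] after Suck: in B — A clear, B clear
[3] after Left: in A — A clear, B clear
[4] after Right: in B — A clear, B clear
[5] after Suck: in B — A clear, B clear
[6] after Suck: in B — A clear, B clear
[7] after Suck: in B — A clear, B clear
[8] after Right: in B — A clear, B clear

in B — A clear, B clear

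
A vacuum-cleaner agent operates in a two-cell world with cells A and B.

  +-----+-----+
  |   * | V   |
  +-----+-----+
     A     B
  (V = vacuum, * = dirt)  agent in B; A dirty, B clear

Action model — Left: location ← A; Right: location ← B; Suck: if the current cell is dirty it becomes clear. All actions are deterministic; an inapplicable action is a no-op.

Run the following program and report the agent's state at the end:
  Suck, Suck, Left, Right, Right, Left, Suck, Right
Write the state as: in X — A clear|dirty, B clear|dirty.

Suck (#1): in B — A dirty, B clear
Suck (#2): in B — A dirty, B clear
Left (#3): in A — A dirty, B clear
Right (#4): in B — A dirty, B clear
Right (#5): in B — A dirty, B clear
Left (#6): in A — A dirty, B clear
Suck (#7): in A — A clear, B clear
Right (#8): in B — A clear, B clear

in B — A clear, B clear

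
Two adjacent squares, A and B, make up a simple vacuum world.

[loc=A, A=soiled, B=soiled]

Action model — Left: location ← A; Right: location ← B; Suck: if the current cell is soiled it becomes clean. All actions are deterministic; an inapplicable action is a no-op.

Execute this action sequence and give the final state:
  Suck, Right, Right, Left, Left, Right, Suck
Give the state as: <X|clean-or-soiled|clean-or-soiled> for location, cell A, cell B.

<B|clean|clean>

Suck (#1): <A|clean|soiled>
Right (#2): <B|clean|soiled>
Right (#3): <B|clean|soiled>
Left (#4): <A|clean|soiled>
Left (#5): <A|clean|soiled>
Right (#6): <B|clean|soiled>
Suck (#7): <B|clean|clean>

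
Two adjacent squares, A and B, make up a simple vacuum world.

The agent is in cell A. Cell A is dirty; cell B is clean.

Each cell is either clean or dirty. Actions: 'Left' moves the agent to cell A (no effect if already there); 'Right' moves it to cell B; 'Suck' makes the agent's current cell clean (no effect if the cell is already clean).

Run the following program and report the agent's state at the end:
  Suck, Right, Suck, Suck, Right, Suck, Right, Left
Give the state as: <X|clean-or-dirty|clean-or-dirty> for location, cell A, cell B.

<A|clean|clean>

step 1/8 (Suck): <A|clean|clean>
step 2/8 (Right): <B|clean|clean>
step 3/8 (Suck): <B|clean|clean>
step 4/8 (Suck): <B|clean|clean>
step 5/8 (Right): <B|clean|clean>
step 6/8 (Suck): <B|clean|clean>
step 7/8 (Right): <B|clean|clean>
step 8/8 (Left): <A|clean|clean>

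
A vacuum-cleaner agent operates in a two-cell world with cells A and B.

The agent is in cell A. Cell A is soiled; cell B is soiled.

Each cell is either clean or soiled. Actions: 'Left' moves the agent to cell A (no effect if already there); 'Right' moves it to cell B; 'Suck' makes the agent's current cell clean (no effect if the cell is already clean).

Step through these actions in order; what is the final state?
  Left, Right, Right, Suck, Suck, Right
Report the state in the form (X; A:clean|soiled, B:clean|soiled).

1) do Left; now (A; A:soiled, B:soiled)
2) do Right; now (B; A:soiled, B:soiled)
3) do Right; now (B; A:soiled, B:soiled)
4) do Suck; now (B; A:soiled, B:clean)
5) do Suck; now (B; A:soiled, B:clean)
6) do Right; now (B; A:soiled, B:clean)

(B; A:soiled, B:clean)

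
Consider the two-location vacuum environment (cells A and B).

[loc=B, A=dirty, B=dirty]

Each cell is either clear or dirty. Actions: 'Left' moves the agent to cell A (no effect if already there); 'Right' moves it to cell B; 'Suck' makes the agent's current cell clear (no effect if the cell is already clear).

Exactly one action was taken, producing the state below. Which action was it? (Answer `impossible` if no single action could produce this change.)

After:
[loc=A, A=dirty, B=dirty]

try  Left: (A; A:dirty, B:dirty)  ← match
try Right: (B; A:dirty, B:dirty)
try  Suck: (B; A:dirty, B:clear)

Left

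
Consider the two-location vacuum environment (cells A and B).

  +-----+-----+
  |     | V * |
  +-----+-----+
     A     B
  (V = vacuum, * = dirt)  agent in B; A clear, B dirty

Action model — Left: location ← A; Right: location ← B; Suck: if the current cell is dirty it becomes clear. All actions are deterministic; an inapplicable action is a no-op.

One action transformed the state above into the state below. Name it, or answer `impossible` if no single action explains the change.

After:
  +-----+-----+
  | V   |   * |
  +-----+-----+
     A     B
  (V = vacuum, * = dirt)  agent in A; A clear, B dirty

try  Left: in A — A clear, B dirty  ← match
try Right: in B — A clear, B dirty
try  Suck: in B — A clear, B clear

Left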